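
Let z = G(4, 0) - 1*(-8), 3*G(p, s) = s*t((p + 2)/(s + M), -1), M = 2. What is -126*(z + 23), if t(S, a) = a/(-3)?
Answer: -3906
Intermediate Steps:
t(S, a) = -a/3 (t(S, a) = a*(-1/3) = -a/3)
G(p, s) = s/9 (G(p, s) = (s*(-1/3*(-1)))/3 = (s*(1/3))/3 = (s/3)/3 = s/9)
z = 8 (z = (1/9)*0 - 1*(-8) = 0 + 8 = 8)
-126*(z + 23) = -126*(8 + 23) = -126*31 = -3906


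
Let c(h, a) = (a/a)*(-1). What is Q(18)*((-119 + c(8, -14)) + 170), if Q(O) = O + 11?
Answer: 1450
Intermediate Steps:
c(h, a) = -1 (c(h, a) = 1*(-1) = -1)
Q(O) = 11 + O
Q(18)*((-119 + c(8, -14)) + 170) = (11 + 18)*((-119 - 1) + 170) = 29*(-120 + 170) = 29*50 = 1450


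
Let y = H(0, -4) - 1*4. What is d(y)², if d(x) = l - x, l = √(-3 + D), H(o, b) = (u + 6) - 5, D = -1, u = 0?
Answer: 5 + 12*I ≈ 5.0 + 12.0*I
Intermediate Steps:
H(o, b) = 1 (H(o, b) = (0 + 6) - 5 = 6 - 5 = 1)
l = 2*I (l = √(-3 - 1) = √(-4) = 2*I ≈ 2.0*I)
y = -3 (y = 1 - 1*4 = 1 - 4 = -3)
d(x) = -x + 2*I (d(x) = 2*I - x = -x + 2*I)
d(y)² = (-1*(-3) + 2*I)² = (3 + 2*I)²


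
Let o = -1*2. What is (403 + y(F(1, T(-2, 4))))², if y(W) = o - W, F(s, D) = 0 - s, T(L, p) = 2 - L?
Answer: 161604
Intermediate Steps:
o = -2
F(s, D) = -s
y(W) = -2 - W
(403 + y(F(1, T(-2, 4))))² = (403 + (-2 - (-1)))² = (403 + (-2 - 1*(-1)))² = (403 + (-2 + 1))² = (403 - 1)² = 402² = 161604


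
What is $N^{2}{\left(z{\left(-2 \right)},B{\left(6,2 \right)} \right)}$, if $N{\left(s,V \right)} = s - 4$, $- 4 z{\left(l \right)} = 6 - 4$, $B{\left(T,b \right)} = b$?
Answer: $\frac{81}{4} \approx 20.25$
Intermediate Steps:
$z{\left(l \right)} = - \frac{1}{2}$ ($z{\left(l \right)} = - \frac{6 - 4}{4} = \left(- \frac{1}{4}\right) 2 = - \frac{1}{2}$)
$N{\left(s,V \right)} = -4 + s$
$N^{2}{\left(z{\left(-2 \right)},B{\left(6,2 \right)} \right)} = \left(-4 - \frac{1}{2}\right)^{2} = \left(- \frac{9}{2}\right)^{2} = \frac{81}{4}$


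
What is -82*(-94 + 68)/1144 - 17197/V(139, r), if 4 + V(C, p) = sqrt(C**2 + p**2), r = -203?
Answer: 483869/665654 - 17197*sqrt(60530)/60514 ≈ -69.190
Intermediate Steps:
V(C, p) = -4 + sqrt(C**2 + p**2)
-82*(-94 + 68)/1144 - 17197/V(139, r) = -82*(-94 + 68)/1144 - 17197/(-4 + sqrt(139**2 + (-203)**2)) = -82*(-26)*(1/1144) - 17197/(-4 + sqrt(19321 + 41209)) = 2132*(1/1144) - 17197/(-4 + sqrt(60530)) = 41/22 - 17197/(-4 + sqrt(60530))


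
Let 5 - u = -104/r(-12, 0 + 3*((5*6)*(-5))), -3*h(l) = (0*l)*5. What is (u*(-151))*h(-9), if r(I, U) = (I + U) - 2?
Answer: 0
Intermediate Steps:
h(l) = 0 (h(l) = -0*l*5/3 = -0*5 = -⅓*0 = 0)
r(I, U) = -2 + I + U
u = 277/58 (u = 5 - (-104)/(-2 - 12 + (0 + 3*((5*6)*(-5)))) = 5 - (-104)/(-2 - 12 + (0 + 3*(30*(-5)))) = 5 - (-104)/(-2 - 12 + (0 + 3*(-150))) = 5 - (-104)/(-2 - 12 + (0 - 450)) = 5 - (-104)/(-2 - 12 - 450) = 5 - (-104)/(-464) = 5 - (-104)*(-1)/464 = 5 - 1*13/58 = 5 - 13/58 = 277/58 ≈ 4.7759)
(u*(-151))*h(-9) = ((277/58)*(-151))*0 = -41827/58*0 = 0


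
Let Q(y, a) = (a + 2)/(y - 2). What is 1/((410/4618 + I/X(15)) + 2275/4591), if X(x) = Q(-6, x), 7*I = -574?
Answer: 180210523/7059306274 ≈ 0.025528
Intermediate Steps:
I = -82 (I = (⅐)*(-574) = -82)
Q(y, a) = (2 + a)/(-2 + y)
X(x) = -¼ - x/8 (X(x) = (2 + x)/(-2 - 6) = (2 + x)/(-8) = -(2 + x)/8 = -¼ - x/8)
1/((410/4618 + I/X(15)) + 2275/4591) = 1/((410/4618 - 82/(-¼ - ⅛*15)) + 2275/4591) = 1/((410*(1/4618) - 82/(-¼ - 15/8)) + 2275*(1/4591)) = 1/((205/2309 - 82/(-17/8)) + 2275/4591) = 1/((205/2309 - 82*(-8/17)) + 2275/4591) = 1/((205/2309 + 656/17) + 2275/4591) = 1/(1518189/39253 + 2275/4591) = 1/(7059306274/180210523) = 180210523/7059306274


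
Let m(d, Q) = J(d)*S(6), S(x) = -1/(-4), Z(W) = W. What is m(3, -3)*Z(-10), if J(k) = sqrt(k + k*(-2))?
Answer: -5*I*sqrt(3)/2 ≈ -4.3301*I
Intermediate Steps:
J(k) = sqrt(-k) (J(k) = sqrt(k - 2*k) = sqrt(-k))
S(x) = 1/4 (S(x) = -1*(-1/4) = 1/4)
m(d, Q) = sqrt(-d)/4 (m(d, Q) = sqrt(-d)*(1/4) = sqrt(-d)/4)
m(3, -3)*Z(-10) = (sqrt(-1*3)/4)*(-10) = (sqrt(-3)/4)*(-10) = ((I*sqrt(3))/4)*(-10) = (I*sqrt(3)/4)*(-10) = -5*I*sqrt(3)/2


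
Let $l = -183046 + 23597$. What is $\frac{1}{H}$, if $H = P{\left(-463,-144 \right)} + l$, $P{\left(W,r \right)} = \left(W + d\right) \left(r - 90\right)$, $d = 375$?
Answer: $- \frac{1}{138857} \approx -7.2017 \cdot 10^{-6}$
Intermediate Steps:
$l = -159449$
$P{\left(W,r \right)} = \left(-90 + r\right) \left(375 + W\right)$ ($P{\left(W,r \right)} = \left(W + 375\right) \left(r - 90\right) = \left(375 + W\right) \left(-90 + r\right) = \left(-90 + r\right) \left(375 + W\right)$)
$H = -138857$ ($H = \left(-33750 - -41670 + 375 \left(-144\right) - -66672\right) - 159449 = \left(-33750 + 41670 - 54000 + 66672\right) - 159449 = 20592 - 159449 = -138857$)
$\frac{1}{H} = \frac{1}{-138857} = - \frac{1}{138857}$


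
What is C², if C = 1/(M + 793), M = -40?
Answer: 1/567009 ≈ 1.7636e-6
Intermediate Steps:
C = 1/753 (C = 1/(-40 + 793) = 1/753 ≈ 0.0013280)
C² = (1/753)² = 1/567009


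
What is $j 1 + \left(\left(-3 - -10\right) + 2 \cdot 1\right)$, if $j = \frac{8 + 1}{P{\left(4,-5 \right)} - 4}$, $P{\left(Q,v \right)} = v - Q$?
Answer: $\frac{108}{13} \approx 8.3077$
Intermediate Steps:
$j = - \frac{9}{13}$ ($j = \frac{8 + 1}{\left(-5 - 4\right) - 4} = \frac{9}{\left(-5 - 4\right) - 4} = \frac{9}{-9 - 4} = \frac{9}{-13} = 9 \left(- \frac{1}{13}\right) = - \frac{9}{13} \approx -0.69231$)
$j 1 + \left(\left(-3 - -10\right) + 2 \cdot 1\right) = \left(- \frac{9}{13}\right) 1 + \left(\left(-3 - -10\right) + 2 \cdot 1\right) = - \frac{9}{13} + \left(\left(-3 + 10\right) + 2\right) = - \frac{9}{13} + \left(7 + 2\right) = - \frac{9}{13} + 9 = \frac{108}{13}$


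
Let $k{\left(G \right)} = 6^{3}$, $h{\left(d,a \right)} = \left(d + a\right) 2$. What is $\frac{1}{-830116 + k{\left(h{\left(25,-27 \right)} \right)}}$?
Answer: $- \frac{1}{829900} \approx -1.205 \cdot 10^{-6}$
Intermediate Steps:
$h{\left(d,a \right)} = 2 a + 2 d$ ($h{\left(d,a \right)} = \left(a + d\right) 2 = 2 a + 2 d$)
$k{\left(G \right)} = 216$
$\frac{1}{-830116 + k{\left(h{\left(25,-27 \right)} \right)}} = \frac{1}{-830116 + 216} = \frac{1}{-829900} = - \frac{1}{829900}$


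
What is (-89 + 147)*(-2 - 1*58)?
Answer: -3480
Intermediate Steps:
(-89 + 147)*(-2 - 1*58) = 58*(-2 - 58) = 58*(-60) = -3480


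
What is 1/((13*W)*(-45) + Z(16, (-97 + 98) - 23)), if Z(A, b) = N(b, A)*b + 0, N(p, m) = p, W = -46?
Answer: 1/27394 ≈ 3.6504e-5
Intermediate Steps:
Z(A, b) = b² (Z(A, b) = b*b + 0 = b² + 0 = b²)
1/((13*W)*(-45) + Z(16, (-97 + 98) - 23)) = 1/((13*(-46))*(-45) + ((-97 + 98) - 23)²) = 1/(-598*(-45) + (1 - 23)²) = 1/(26910 + (-22)²) = 1/(26910 + 484) = 1/27394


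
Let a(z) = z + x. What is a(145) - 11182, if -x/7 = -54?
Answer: -10659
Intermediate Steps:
x = 378 (x = -7*(-54) = 378)
a(z) = 378 + z (a(z) = z + 378 = 378 + z)
a(145) - 11182 = (378 + 145) - 11182 = 523 - 11182 = -10659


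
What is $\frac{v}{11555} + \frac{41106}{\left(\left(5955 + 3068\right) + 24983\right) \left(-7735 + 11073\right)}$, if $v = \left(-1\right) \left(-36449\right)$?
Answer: $\frac{2068937444201}{655815741770} \approx 3.1548$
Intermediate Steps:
$v = 36449$
$\frac{v}{11555} + \frac{41106}{\left(\left(5955 + 3068\right) + 24983\right) \left(-7735 + 11073\right)} = \frac{36449}{11555} + \frac{41106}{\left(\left(5955 + 3068\right) + 24983\right) \left(-7735 + 11073\right)} = 36449 \cdot \frac{1}{11555} + \frac{41106}{\left(9023 + 24983\right) 3338} = \frac{36449}{11555} + \frac{41106}{34006 \cdot 3338} = \frac{36449}{11555} + \frac{41106}{113512028} = \frac{36449}{11555} + 41106 \cdot \frac{1}{113512028} = \frac{36449}{11555} + \frac{20553}{56756014} = \frac{2068937444201}{655815741770}$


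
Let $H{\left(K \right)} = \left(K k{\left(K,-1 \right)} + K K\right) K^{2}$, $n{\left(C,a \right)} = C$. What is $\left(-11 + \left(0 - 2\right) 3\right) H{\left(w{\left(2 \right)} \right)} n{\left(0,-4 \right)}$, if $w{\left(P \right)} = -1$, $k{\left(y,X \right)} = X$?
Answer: $0$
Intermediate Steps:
$H{\left(K \right)} = K^{2} \left(K^{2} - K\right)$ ($H{\left(K \right)} = \left(K \left(-1\right) + K K\right) K^{2} = \left(- K + K^{2}\right) K^{2} = \left(K^{2} - K\right) K^{2} = K^{2} \left(K^{2} - K\right)$)
$\left(-11 + \left(0 - 2\right) 3\right) H{\left(w{\left(2 \right)} \right)} n{\left(0,-4 \right)} = \left(-11 + \left(0 - 2\right) 3\right) \left(-1\right)^{3} \left(-1 - 1\right) 0 = \left(-11 - 6\right) \left(\left(-1\right) \left(-2\right)\right) 0 = \left(-11 - 6\right) 2 \cdot 0 = \left(-17\right) 2 \cdot 0 = \left(-34\right) 0 = 0$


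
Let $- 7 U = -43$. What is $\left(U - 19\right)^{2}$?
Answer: $\frac{8100}{49} \approx 165.31$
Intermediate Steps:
$U = \frac{43}{7}$ ($U = \left(- \frac{1}{7}\right) \left(-43\right) = \frac{43}{7} \approx 6.1429$)
$\left(U - 19\right)^{2} = \left(\frac{43}{7} - 19\right)^{2} = \left(- \frac{90}{7}\right)^{2} = \frac{8100}{49}$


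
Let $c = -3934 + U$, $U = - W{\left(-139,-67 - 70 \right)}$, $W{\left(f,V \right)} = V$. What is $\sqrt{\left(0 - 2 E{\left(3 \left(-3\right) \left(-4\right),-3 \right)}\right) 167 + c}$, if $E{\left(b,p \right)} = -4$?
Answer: $i \sqrt{2461} \approx 49.608 i$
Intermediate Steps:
$U = 137$ ($U = - (-67 - 70) = \left(-1\right) \left(-137\right) = 137$)
$c = -3797$ ($c = -3934 + 137 = -3797$)
$\sqrt{\left(0 - 2 E{\left(3 \left(-3\right) \left(-4\right),-3 \right)}\right) 167 + c} = \sqrt{\left(0 - -8\right) 167 - 3797} = \sqrt{\left(0 + 8\right) 167 - 3797} = \sqrt{8 \cdot 167 - 3797} = \sqrt{1336 - 3797} = \sqrt{-2461} = i \sqrt{2461}$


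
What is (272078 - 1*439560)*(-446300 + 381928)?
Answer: 10781151304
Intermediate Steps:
(272078 - 1*439560)*(-446300 + 381928) = (272078 - 439560)*(-64372) = -167482*(-64372) = 10781151304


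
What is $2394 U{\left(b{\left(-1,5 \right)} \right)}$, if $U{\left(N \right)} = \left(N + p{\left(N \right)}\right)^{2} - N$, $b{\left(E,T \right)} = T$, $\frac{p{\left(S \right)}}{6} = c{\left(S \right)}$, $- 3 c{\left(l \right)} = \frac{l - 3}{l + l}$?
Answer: $\frac{967176}{25} \approx 38687.0$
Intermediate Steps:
$c{\left(l \right)} = - \frac{-3 + l}{6 l}$ ($c{\left(l \right)} = - \frac{\left(l - 3\right) \frac{1}{l + l}}{3} = - \frac{\left(-3 + l\right) \frac{1}{2 l}}{3} = - \frac{\frac{1}{2} \frac{1}{l} \left(-3 + l\right)}{3} = - \frac{-3 + l}{6 l}$)
$p{\left(S \right)} = \frac{3 - S}{S}$ ($p{\left(S \right)} = 6 \frac{3 - S}{6 S} = \frac{3 - S}{S}$)
$U{\left(N \right)} = \left(N + \frac{3 - N}{N}\right)^{2} - N$
$2394 U{\left(b{\left(-1,5 \right)} \right)} = 2394 \left(\left(-1\right) 5 + \frac{\left(3 + 5^{2} - 5\right)^{2}}{25}\right) = 2394 \left(-5 + \frac{\left(3 + 25 - 5\right)^{2}}{25}\right) = 2394 \left(-5 + \frac{23^{2}}{25}\right) = 2394 \left(-5 + \frac{1}{25} \cdot 529\right) = 2394 \left(-5 + \frac{529}{25}\right) = 2394 \cdot \frac{404}{25} = \frac{967176}{25}$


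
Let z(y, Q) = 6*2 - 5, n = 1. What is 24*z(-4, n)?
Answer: 168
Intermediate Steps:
z(y, Q) = 7 (z(y, Q) = 12 - 5 = 7)
24*z(-4, n) = 24*7 = 168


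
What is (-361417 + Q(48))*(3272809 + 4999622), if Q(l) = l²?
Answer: -2970737513703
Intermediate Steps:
(-361417 + Q(48))*(3272809 + 4999622) = (-361417 + 48²)*(3272809 + 4999622) = (-361417 + 2304)*8272431 = -359113*8272431 = -2970737513703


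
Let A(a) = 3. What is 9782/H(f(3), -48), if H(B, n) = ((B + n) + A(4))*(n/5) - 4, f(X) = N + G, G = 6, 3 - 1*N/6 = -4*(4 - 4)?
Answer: 24455/494 ≈ 49.504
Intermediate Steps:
N = 18 (N = 18 - (-24)*(4 - 4) = 18 - (-24)*0 = 18 - 6*0 = 18 + 0 = 18)
f(X) = 24 (f(X) = 18 + 6 = 24)
H(B, n) = -4 + n*(3 + B + n)/5 (H(B, n) = ((B + n) + 3)*(n/5) - 4 = (3 + B + n)*(n*(1/5)) - 4 = (3 + B + n)*(n/5) - 4 = n*(3 + B + n)/5 - 4 = -4 + n*(3 + B + n)/5)
9782/H(f(3), -48) = 9782/(-4 + (1/5)*(-48)**2 + (3/5)*(-48) + (1/5)*24*(-48)) = 9782/(-4 + (1/5)*2304 - 144/5 - 1152/5) = 9782/(-4 + 2304/5 - 144/5 - 1152/5) = 9782/(988/5) = 9782*(5/988) = 24455/494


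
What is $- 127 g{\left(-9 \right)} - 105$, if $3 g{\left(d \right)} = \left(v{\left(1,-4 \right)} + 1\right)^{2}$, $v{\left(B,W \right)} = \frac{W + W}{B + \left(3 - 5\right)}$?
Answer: $-3534$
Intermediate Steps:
$v{\left(B,W \right)} = \frac{2 W}{-2 + B}$ ($v{\left(B,W \right)} = \frac{2 W}{B + \left(3 - 5\right)} = \frac{2 W}{B - 2} = \frac{2 W}{-2 + B}$)
$g{\left(d \right)} = 27$ ($g{\left(d \right)} = \frac{\left(2 \left(-4\right) \frac{1}{-2 + 1} + 1\right)^{2}}{3} = \frac{\left(2 \left(-4\right) \frac{1}{-1} + 1\right)^{2}}{3} = \frac{\left(2 \left(-4\right) \left(-1\right) + 1\right)^{2}}{3} = \frac{\left(8 + 1\right)^{2}}{3} = \frac{9^{2}}{3} = \frac{1}{3} \cdot 81 = 27$)
$- 127 g{\left(-9 \right)} - 105 = \left(-127\right) 27 - 105 = -3429 - 105 = -3534$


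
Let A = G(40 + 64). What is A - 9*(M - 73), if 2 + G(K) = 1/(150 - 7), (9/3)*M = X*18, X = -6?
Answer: 139998/143 ≈ 979.01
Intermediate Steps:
M = -36 (M = (-6*18)/3 = (1/3)*(-108) = -36)
G(K) = -285/143 (G(K) = -2 + 1/(150 - 7) = -2 + 1/143 = -285/143)
A = -285/143 ≈ -1.9930
A - 9*(M - 73) = -285/143 - 9*(-36 - 73) = -285/143 - 9*(-109) = -285/143 + 981 = 139998/143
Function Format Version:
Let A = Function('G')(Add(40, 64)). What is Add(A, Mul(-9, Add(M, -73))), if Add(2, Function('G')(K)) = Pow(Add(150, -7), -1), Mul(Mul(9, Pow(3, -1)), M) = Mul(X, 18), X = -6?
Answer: Rational(139998, 143) ≈ 979.01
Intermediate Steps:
M = -36 (M = Mul(Rational(1, 3), Mul(-6, 18)) = Mul(Rational(1, 3), -108) = -36)
Function('G')(K) = Rational(-285, 143) (Function('G')(K) = Add(-2, Pow(Add(150, -7), -1)) = Add(-2, Pow(143, -1)) = Add(-2, Rational(1, 143)) = Rational(-285, 143))
A = Rational(-285, 143) ≈ -1.9930
Add(A, Mul(-9, Add(M, -73))) = Add(Rational(-285, 143), Mul(-9, Add(-36, -73))) = Add(Rational(-285, 143), Mul(-9, -109)) = Add(Rational(-285, 143), 981) = Rational(139998, 143)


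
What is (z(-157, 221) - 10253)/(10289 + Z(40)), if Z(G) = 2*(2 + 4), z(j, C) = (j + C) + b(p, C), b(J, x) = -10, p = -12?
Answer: -10199/10301 ≈ -0.99010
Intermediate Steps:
z(j, C) = -10 + C + j (z(j, C) = (j + C) - 10 = (C + j) - 10 = -10 + C + j)
Z(G) = 12 (Z(G) = 2*6 = 12)
(z(-157, 221) - 10253)/(10289 + Z(40)) = ((-10 + 221 - 157) - 10253)/(10289 + 12) = (54 - 10253)/10301 = -10199*1/10301 = -10199/10301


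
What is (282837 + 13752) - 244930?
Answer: 51659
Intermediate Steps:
(282837 + 13752) - 244930 = 296589 - 244930 = 51659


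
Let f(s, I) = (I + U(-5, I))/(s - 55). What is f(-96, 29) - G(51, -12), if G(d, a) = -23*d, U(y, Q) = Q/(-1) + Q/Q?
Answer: 177122/151 ≈ 1173.0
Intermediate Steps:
U(y, Q) = 1 - Q (U(y, Q) = Q*(-1) + 1 = -Q + 1 = 1 - Q)
f(s, I) = 1/(-55 + s) (f(s, I) = (I + (1 - I))/(s - 55) = 1/(-55 + s))
f(-96, 29) - G(51, -12) = 1/(-55 - 96) - (-23)*51 = 1/(-151) - 1*(-1173) = -1/151 + 1173 = 177122/151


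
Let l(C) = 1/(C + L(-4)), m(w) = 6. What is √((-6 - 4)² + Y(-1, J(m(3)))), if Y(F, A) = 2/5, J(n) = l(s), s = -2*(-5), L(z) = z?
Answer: √2510/5 ≈ 10.020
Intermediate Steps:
s = 10
l(C) = 1/(-4 + C) (l(C) = 1/(C - 4) = 1/(-4 + C))
J(n) = ⅙ (J(n) = 1/(-4 + 10) = 1/6 = ⅙)
Y(F, A) = ⅖ (Y(F, A) = 2*(⅕) = ⅖)
√((-6 - 4)² + Y(-1, J(m(3)))) = √((-6 - 4)² + ⅖) = √((-10)² + ⅖) = √(100 + ⅖) = √(502/5) = √2510/5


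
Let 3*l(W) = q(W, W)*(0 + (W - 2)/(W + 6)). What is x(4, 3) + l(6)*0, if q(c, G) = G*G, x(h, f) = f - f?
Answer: 0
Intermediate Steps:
x(h, f) = 0
q(c, G) = G²
l(W) = W²*(-2 + W)/(3*(6 + W)) (l(W) = (W²*(0 + (W - 2)/(W + 6)))/3 = (W²*(0 + (-2 + W)/(6 + W)))/3 = (W²*((-2 + W)/(6 + W)))/3 = (W²*(-2 + W)/(6 + W))/3 = W²*(-2 + W)/(3*(6 + W)))
x(4, 3) + l(6)*0 = 0 + ((⅓)*6²*(-2 + 6)/(6 + 6))*0 = 0 + ((⅓)*36*4/12)*0 = 0 + ((⅓)*36*(1/12)*4)*0 = 0 + 4*0 = 0 + 0 = 0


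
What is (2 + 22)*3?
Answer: 72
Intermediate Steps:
(2 + 22)*3 = 24*3 = 72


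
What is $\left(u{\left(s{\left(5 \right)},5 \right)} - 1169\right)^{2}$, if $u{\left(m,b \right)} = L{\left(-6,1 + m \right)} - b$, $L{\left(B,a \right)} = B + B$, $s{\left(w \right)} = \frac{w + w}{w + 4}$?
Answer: $1406596$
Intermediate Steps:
$s{\left(w \right)} = \frac{2 w}{4 + w}$
$L{\left(B,a \right)} = 2 B$
$u{\left(m,b \right)} = -12 - b$ ($u{\left(m,b \right)} = 2 \left(-6\right) - b = -12 - b$)
$\left(u{\left(s{\left(5 \right)},5 \right)} - 1169\right)^{2} = \left(\left(-12 - 5\right) - 1169\right)^{2} = \left(-17 - 1169\right)^{2} = \left(-1186\right)^{2} = 1406596$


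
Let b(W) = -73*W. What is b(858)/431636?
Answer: -31317/215818 ≈ -0.14511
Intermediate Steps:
b(858)/431636 = -73*858/431636 = -62634*1/431636 = -31317/215818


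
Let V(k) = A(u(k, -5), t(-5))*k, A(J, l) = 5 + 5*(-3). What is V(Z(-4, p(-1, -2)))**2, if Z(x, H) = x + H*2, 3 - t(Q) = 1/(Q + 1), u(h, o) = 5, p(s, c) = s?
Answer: 3600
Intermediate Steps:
t(Q) = 3 - 1/(1 + Q) (t(Q) = 3 - 1/(Q + 1) = 3 - 1/(1 + Q))
A(J, l) = -10 (A(J, l) = 5 - 15 = -10)
Z(x, H) = x + 2*H
V(k) = -10*k
V(Z(-4, p(-1, -2)))**2 = (-10*(-4 + 2*(-1)))**2 = (-10*(-4 - 2))**2 = (-10*(-6))**2 = 60**2 = 3600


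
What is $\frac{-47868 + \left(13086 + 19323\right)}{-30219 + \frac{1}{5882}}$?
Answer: $\frac{90929838}{177748157} \approx 0.51157$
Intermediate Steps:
$\frac{-47868 + \left(13086 + 19323\right)}{-30219 + \frac{1}{5882}} = \frac{-47868 + 32409}{-30219 + \frac{1}{5882}} = - \frac{15459}{- \frac{177748157}{5882}} = \left(-15459\right) \left(- \frac{5882}{177748157}\right) = \frac{90929838}{177748157}$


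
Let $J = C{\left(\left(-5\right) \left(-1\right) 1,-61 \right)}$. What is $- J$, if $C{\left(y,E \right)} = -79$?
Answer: $79$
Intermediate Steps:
$J = -79$
$- J = \left(-1\right) \left(-79\right) = 79$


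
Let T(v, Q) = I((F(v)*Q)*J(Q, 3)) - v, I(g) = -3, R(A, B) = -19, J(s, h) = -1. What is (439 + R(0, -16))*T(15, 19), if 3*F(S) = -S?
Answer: -7560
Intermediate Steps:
F(S) = -S/3 (F(S) = (-S)/3 = -S/3)
T(v, Q) = -3 - v
(439 + R(0, -16))*T(15, 19) = (439 - 19)*(-3 - 1*15) = 420*(-3 - 15) = 420*(-18) = -7560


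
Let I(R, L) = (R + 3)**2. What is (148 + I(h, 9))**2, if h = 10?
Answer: 100489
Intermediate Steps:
I(R, L) = (3 + R)**2
(148 + I(h, 9))**2 = (148 + (3 + 10)**2)**2 = (148 + 13**2)**2 = (148 + 169)**2 = 317**2 = 100489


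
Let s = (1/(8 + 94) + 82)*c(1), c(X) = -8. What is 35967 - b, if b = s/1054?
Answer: 966701789/26877 ≈ 35968.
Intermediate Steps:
s = -33460/51 (s = (1/(8 + 94) + 82)*(-8) = (1/102 + 82)*(-8) = (8365/102)*(-8) = -33460/51 ≈ -656.08)
b = -16730/26877 (b = -33460/51/1054 = -33460/51*1/1054 = -16730/26877 ≈ -0.62247)
35967 - b = 35967 - 1*(-16730/26877) = 35967 + 16730/26877 = 966701789/26877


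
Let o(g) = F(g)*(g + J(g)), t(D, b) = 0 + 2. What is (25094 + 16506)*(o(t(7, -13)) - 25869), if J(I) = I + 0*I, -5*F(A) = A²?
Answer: -1076283520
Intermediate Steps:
F(A) = -A²/5
t(D, b) = 2
J(I) = I (J(I) = I + 0 = I)
o(g) = -2*g³/5 (o(g) = (-g²/5)*(g + g) = (-g²/5)*(2*g) = -2*g³/5)
(25094 + 16506)*(o(t(7, -13)) - 25869) = (25094 + 16506)*(-⅖*2³ - 25869) = 41600*(-⅖*8 - 25869) = 41600*(-16/5 - 25869) = 41600*(-129361/5) = -1076283520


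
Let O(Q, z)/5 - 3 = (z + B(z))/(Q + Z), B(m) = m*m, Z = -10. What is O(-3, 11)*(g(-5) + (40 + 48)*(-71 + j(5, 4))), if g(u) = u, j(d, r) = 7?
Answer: 2621205/13 ≈ 2.0163e+5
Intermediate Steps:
B(m) = m²
O(Q, z) = 15 + 5*(z + z²)/(-10 + Q) (O(Q, z) = 15 + 5*((z + z²)/(Q - 10)) = 15 + 5*((z + z²)/(-10 + Q)) = 15 + 5*(z + z²)/(-10 + Q))
O(-3, 11)*(g(-5) + (40 + 48)*(-71 + j(5, 4))) = (5*(-30 + 11 + 11² + 3*(-3))/(-10 - 3))*(-5 + (40 + 48)*(-71 + 7)) = (5*(-30 + 11 + 121 - 9)/(-13))*(-5 + 88*(-64)) = (5*(-1/13)*93)*(-5 - 5632) = -465/13*(-5637) = 2621205/13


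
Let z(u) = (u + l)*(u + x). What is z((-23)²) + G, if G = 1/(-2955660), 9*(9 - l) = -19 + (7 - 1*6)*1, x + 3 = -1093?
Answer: -904963978801/2955660 ≈ -3.0618e+5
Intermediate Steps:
x = -1096 (x = -3 - 1093 = -1096)
l = 11 (l = 9 - (-19 + (7 - 1*6)*1)/9 = 9 - (-19 + (7 - 6)*1)/9 = 9 - (-19 + 1*1)/9 = 9 - (-19 + 1)/9 = 9 - ⅑*(-18) = 9 + 2 = 11)
G = -1/2955660 ≈ -3.3833e-7
z(u) = (-1096 + u)*(11 + u) (z(u) = (u + 11)*(u - 1096) = (11 + u)*(-1096 + u) = (-1096 + u)*(11 + u))
z((-23)²) + G = (-12056 + ((-23)²)² - 1085*(-23)²) - 1/2955660 = (-12056 + 529² - 1085*529) - 1/2955660 = (-12056 + 279841 - 573965) - 1/2955660 = -306180 - 1/2955660 = -904963978801/2955660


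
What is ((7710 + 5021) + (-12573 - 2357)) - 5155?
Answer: -7354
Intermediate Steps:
((7710 + 5021) + (-12573 - 2357)) - 5155 = (12731 - 14930) - 5155 = -2199 - 5155 = -7354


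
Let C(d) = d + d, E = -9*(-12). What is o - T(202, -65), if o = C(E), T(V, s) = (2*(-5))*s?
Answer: -434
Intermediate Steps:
E = 108
C(d) = 2*d
T(V, s) = -10*s
o = 216 (o = 2*108 = 216)
o - T(202, -65) = 216 - (-10)*(-65) = 216 - 1*650 = 216 - 650 = -434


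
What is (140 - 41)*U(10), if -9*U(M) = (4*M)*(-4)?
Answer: 1760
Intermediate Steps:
U(M) = 16*M/9 (U(M) = -4*M*(-4)/9 = -(-16)*M/9 = 16*M/9)
(140 - 41)*U(10) = (140 - 41)*((16/9)*10) = 99*(160/9) = 1760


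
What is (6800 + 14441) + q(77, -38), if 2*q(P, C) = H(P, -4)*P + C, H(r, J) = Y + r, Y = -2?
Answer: 48219/2 ≈ 24110.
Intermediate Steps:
H(r, J) = -2 + r
q(P, C) = C/2 + P*(-2 + P)/2 (q(P, C) = ((-2 + P)*P + C)/2 = (P*(-2 + P) + C)/2 = (C + P*(-2 + P))/2 = C/2 + P*(-2 + P)/2)
(6800 + 14441) + q(77, -38) = (6800 + 14441) + ((1/2)*(-38) + (1/2)*77*(-2 + 77)) = 21241 + (-19 + (1/2)*77*75) = 21241 + (-19 + 5775/2) = 21241 + 5737/2 = 48219/2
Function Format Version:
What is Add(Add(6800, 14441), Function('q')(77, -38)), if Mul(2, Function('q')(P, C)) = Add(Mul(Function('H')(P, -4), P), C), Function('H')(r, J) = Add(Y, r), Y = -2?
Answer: Rational(48219, 2) ≈ 24110.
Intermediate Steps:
Function('H')(r, J) = Add(-2, r)
Function('q')(P, C) = Add(Mul(Rational(1, 2), C), Mul(Rational(1, 2), P, Add(-2, P))) (Function('q')(P, C) = Mul(Rational(1, 2), Add(Mul(Add(-2, P), P), C)) = Mul(Rational(1, 2), Add(Mul(P, Add(-2, P)), C)) = Mul(Rational(1, 2), Add(C, Mul(P, Add(-2, P)))) = Add(Mul(Rational(1, 2), C), Mul(Rational(1, 2), P, Add(-2, P))))
Add(Add(6800, 14441), Function('q')(77, -38)) = Add(Add(6800, 14441), Add(Mul(Rational(1, 2), -38), Mul(Rational(1, 2), 77, Add(-2, 77)))) = Add(21241, Add(-19, Mul(Rational(1, 2), 77, 75))) = Add(21241, Add(-19, Rational(5775, 2))) = Add(21241, Rational(5737, 2)) = Rational(48219, 2)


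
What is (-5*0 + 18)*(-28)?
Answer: -504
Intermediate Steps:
(-5*0 + 18)*(-28) = (0 + 18)*(-28) = 18*(-28) = -504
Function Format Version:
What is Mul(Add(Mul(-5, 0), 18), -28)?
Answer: -504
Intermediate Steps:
Mul(Add(Mul(-5, 0), 18), -28) = Mul(Add(0, 18), -28) = Mul(18, -28) = -504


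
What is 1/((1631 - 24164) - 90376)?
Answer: -1/112909 ≈ -8.8567e-6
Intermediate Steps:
1/((1631 - 24164) - 90376) = 1/(-22533 - 90376) = 1/(-112909) = -1/112909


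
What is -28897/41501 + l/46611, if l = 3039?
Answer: -406932176/644801037 ≈ -0.63110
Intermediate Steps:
-28897/41501 + l/46611 = -28897/41501 + 3039/46611 = -28897*1/41501 + 3039*(1/46611) = -28897/41501 + 1013/15537 = -406932176/644801037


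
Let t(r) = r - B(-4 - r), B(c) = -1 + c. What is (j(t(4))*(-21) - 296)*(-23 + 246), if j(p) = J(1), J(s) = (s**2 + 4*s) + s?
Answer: -94106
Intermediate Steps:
t(r) = 5 + 2*r (t(r) = r - (-1 + (-4 - r)) = r - (-5 - r) = r + (5 + r) = 5 + 2*r)
J(s) = s**2 + 5*s
j(p) = 6 (j(p) = 1*(5 + 1) = 1*6 = 6)
(j(t(4))*(-21) - 296)*(-23 + 246) = (6*(-21) - 296)*(-23 + 246) = (-126 - 296)*223 = -422*223 = -94106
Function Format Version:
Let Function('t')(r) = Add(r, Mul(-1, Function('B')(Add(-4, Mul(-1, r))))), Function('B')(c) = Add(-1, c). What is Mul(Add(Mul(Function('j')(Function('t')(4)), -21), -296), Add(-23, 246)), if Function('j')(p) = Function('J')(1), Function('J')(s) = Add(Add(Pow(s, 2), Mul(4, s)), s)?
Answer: -94106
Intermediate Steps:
Function('t')(r) = Add(5, Mul(2, r)) (Function('t')(r) = Add(r, Mul(-1, Add(-1, Add(-4, Mul(-1, r))))) = Add(r, Mul(-1, Add(-5, Mul(-1, r)))) = Add(r, Add(5, r)) = Add(5, Mul(2, r)))
Function('J')(s) = Add(Pow(s, 2), Mul(5, s))
Function('j')(p) = 6 (Function('j')(p) = Mul(1, Add(5, 1)) = Mul(1, 6) = 6)
Mul(Add(Mul(Function('j')(Function('t')(4)), -21), -296), Add(-23, 246)) = Mul(Add(Mul(6, -21), -296), Add(-23, 246)) = Mul(Add(-126, -296), 223) = Mul(-422, 223) = -94106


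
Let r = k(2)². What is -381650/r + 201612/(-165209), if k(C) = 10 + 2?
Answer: -31540523489/11895048 ≈ -2651.6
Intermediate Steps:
k(C) = 12
r = 144 (r = 12² = 144)
-381650/r + 201612/(-165209) = -381650/144 + 201612/(-165209) = -381650*1/144 + 201612*(-1/165209) = -190825/72 - 201612/165209 = -31540523489/11895048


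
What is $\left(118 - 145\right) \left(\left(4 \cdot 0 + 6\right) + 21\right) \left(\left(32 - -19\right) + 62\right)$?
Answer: $-82377$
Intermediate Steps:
$\left(118 - 145\right) \left(\left(4 \cdot 0 + 6\right) + 21\right) \left(\left(32 - -19\right) + 62\right) = - 27 \left(\left(0 + 6\right) + 21\right) \left(\left(32 + 19\right) + 62\right) = - 27 \left(6 + 21\right) \left(51 + 62\right) = - 27 \cdot 27 \cdot 113 = \left(-27\right) 3051 = -82377$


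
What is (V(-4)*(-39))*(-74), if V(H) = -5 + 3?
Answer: -5772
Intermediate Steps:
V(H) = -2
(V(-4)*(-39))*(-74) = -2*(-39)*(-74) = 78*(-74) = -5772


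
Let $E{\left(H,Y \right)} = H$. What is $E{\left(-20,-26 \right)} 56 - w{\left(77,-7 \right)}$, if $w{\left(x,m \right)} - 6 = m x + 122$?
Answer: $-709$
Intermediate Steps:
$w{\left(x,m \right)} = 128 + m x$ ($w{\left(x,m \right)} = 6 + \left(m x + 122\right) = 6 + \left(122 + m x\right) = 128 + m x$)
$E{\left(-20,-26 \right)} 56 - w{\left(77,-7 \right)} = \left(-20\right) 56 - \left(128 - 539\right) = -1120 - \left(128 - 539\right) = -1120 - -411 = -1120 + 411 = -709$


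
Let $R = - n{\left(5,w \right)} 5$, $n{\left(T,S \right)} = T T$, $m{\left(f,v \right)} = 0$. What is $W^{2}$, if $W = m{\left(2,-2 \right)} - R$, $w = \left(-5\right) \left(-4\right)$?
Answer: $15625$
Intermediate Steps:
$w = 20$
$n{\left(T,S \right)} = T^{2}$
$R = -125$ ($R = - 5^{2} \cdot 5 = \left(-1\right) 25 \cdot 5 = \left(-25\right) 5 = -125$)
$W = 125$ ($W = 0 - -125 = 0 + 125 = 125$)
$W^{2} = 125^{2} = 15625$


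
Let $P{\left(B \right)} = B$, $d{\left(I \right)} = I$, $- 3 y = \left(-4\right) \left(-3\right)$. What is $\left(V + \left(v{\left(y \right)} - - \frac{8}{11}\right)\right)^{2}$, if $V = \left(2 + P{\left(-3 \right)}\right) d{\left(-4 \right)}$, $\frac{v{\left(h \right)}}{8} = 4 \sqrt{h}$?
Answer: $- \frac{492912}{121} + \frac{6656 i}{11} \approx -4073.7 + 605.09 i$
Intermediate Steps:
$y = -4$ ($y = - \frac{\left(-4\right) \left(-3\right)}{3} = \left(- \frac{1}{3}\right) 12 = -4$)
$v{\left(h \right)} = 32 \sqrt{h}$ ($v{\left(h \right)} = 8 \cdot 4 \sqrt{h} = 32 \sqrt{h}$)
$V = 4$ ($V = \left(2 - 3\right) \left(-4\right) = \left(-1\right) \left(-4\right) = 4$)
$\left(V + \left(v{\left(y \right)} - - \frac{8}{11}\right)\right)^{2} = \left(4 + \left(32 \sqrt{-4} - - \frac{8}{11}\right)\right)^{2} = \left(4 + \left(32 \cdot 2 i - \left(-8\right) \frac{1}{11}\right)\right)^{2} = \left(4 + \left(64 i - - \frac{8}{11}\right)\right)^{2} = \left(4 + \left(64 i + \frac{8}{11}\right)\right)^{2} = \left(4 + \left(\frac{8}{11} + 64 i\right)\right)^{2} = \left(\frac{52}{11} + 64 i\right)^{2}$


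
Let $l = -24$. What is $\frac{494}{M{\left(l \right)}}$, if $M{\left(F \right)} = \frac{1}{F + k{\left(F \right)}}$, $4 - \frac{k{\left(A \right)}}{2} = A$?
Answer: $15808$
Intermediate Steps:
$k{\left(A \right)} = 8 - 2 A$
$M{\left(F \right)} = \frac{1}{8 - F}$ ($M{\left(F \right)} = \frac{1}{F - \left(-8 + 2 F\right)} = \frac{1}{8 - F}$)
$\frac{494}{M{\left(l \right)}} = \frac{494}{\frac{1}{8 - -24}} = \frac{494}{\frac{1}{8 + 24}} = \frac{494}{\frac{1}{32}} = 494 \frac{1}{\frac{1}{32}} = 494 \cdot 32 = 15808$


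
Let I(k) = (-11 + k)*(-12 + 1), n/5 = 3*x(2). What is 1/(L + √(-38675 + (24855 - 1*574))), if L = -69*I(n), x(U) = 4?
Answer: 12397/461061625 - I*√14394/1383184875 ≈ 2.6888e-5 - 8.6738e-8*I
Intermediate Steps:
n = 60 (n = 5*(3*4) = 5*12 = 60)
I(k) = 121 - 11*k (I(k) = (-11 + k)*(-11) = 121 - 11*k)
L = 37191 (L = -69*(121 - 11*60) = -69*(121 - 660) = -69*(-539) = 37191)
1/(L + √(-38675 + (24855 - 1*574))) = 1/(37191 + √(-38675 + (24855 - 1*574))) = 1/(37191 + √(-38675 + (24855 - 574))) = 1/(37191 + √(-38675 + 24281)) = 1/(37191 + √(-14394)) = 1/(37191 + I*√14394)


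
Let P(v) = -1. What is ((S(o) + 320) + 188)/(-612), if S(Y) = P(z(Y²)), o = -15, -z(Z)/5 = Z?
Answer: -169/204 ≈ -0.82843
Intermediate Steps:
z(Z) = -5*Z
S(Y) = -1
((S(o) + 320) + 188)/(-612) = ((-1 + 320) + 188)/(-612) = (319 + 188)*(-1/612) = 507*(-1/612) = -169/204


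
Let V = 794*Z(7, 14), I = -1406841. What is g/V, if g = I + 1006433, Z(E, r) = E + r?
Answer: -200204/8337 ≈ -24.014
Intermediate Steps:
g = -400408 (g = -1406841 + 1006433 = -400408)
V = 16674 (V = 794*(7 + 14) = 794*21 = 16674)
g/V = -400408/16674 = -400408*1/16674 = -200204/8337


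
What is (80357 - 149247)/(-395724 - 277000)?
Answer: 34445/336362 ≈ 0.10240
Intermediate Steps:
(80357 - 149247)/(-395724 - 277000) = -68890/(-672724) = -68890*(-1/672724) = 34445/336362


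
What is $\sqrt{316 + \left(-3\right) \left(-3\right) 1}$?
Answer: $5 \sqrt{13} \approx 18.028$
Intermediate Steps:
$\sqrt{316 + \left(-3\right) \left(-3\right) 1} = \sqrt{316 + 9 \cdot 1} = \sqrt{316 + 9} = \sqrt{325} = 5 \sqrt{13}$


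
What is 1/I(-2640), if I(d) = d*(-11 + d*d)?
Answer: -1/18399714960 ≈ -5.4349e-11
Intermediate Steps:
I(d) = d*(-11 + d²)
1/I(-2640) = 1/(-2640*(-11 + (-2640)²)) = 1/(-2640*(-11 + 6969600)) = 1/(-2640*6969589) = 1/(-18399714960) = -1/18399714960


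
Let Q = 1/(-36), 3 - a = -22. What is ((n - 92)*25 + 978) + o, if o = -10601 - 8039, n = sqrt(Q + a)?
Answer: -19962 + 25*sqrt(899)/6 ≈ -19837.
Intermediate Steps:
a = 25 (a = 3 - 1*(-22) = 3 + 22 = 25)
Q = -1/36 ≈ -0.027778
n = sqrt(899)/6 (n = sqrt(-1/36 + 25) = sqrt(899/36) = sqrt(899)/6 ≈ 4.9972)
o = -18640
((n - 92)*25 + 978) + o = ((sqrt(899)/6 - 92)*25 + 978) - 18640 = ((-92 + sqrt(899)/6)*25 + 978) - 18640 = ((-2300 + 25*sqrt(899)/6) + 978) - 18640 = (-1322 + 25*sqrt(899)/6) - 18640 = -19962 + 25*sqrt(899)/6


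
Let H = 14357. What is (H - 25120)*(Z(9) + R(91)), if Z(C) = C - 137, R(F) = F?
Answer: 398231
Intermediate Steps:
Z(C) = -137 + C
(H - 25120)*(Z(9) + R(91)) = (14357 - 25120)*((-137 + 9) + 91) = -10763*(-128 + 91) = -10763*(-37) = 398231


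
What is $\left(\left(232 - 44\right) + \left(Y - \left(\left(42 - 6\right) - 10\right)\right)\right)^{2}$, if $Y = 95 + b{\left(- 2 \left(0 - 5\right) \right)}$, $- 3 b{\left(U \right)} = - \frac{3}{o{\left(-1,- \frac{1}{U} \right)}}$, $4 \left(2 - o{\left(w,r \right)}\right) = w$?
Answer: $\frac{5368489}{81} \approx 66278.0$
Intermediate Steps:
$o{\left(w,r \right)} = 2 - \frac{w}{4}$
$b{\left(U \right)} = \frac{4}{9}$ ($b{\left(U \right)} = - \frac{\left(-3\right) \frac{1}{2 - - \frac{1}{4}}}{3} = - \frac{\left(-3\right) \frac{1}{2 + \frac{1}{4}}}{3} = - \frac{\left(-3\right) \frac{1}{\frac{9}{4}}}{3} = - \frac{\left(-3\right) \frac{4}{9}}{3} = \left(- \frac{1}{3}\right) \left(- \frac{4}{3}\right) = \frac{4}{9}$)
$Y = \frac{859}{9}$ ($Y = 95 + \frac{4}{9} = \frac{859}{9} \approx 95.444$)
$\left(\left(232 - 44\right) + \left(Y - \left(\left(42 - 6\right) - 10\right)\right)\right)^{2} = \left(\left(232 - 44\right) + \left(\frac{859}{9} - \left(\left(42 - 6\right) - 10\right)\right)\right)^{2} = \left(\left(232 - 44\right) + \left(\frac{859}{9} - \left(36 - 10\right)\right)\right)^{2} = \left(188 + \left(\frac{859}{9} - 26\right)\right)^{2} = \left(188 + \frac{625}{9}\right)^{2} = \left(\frac{2317}{9}\right)^{2} = \frac{5368489}{81}$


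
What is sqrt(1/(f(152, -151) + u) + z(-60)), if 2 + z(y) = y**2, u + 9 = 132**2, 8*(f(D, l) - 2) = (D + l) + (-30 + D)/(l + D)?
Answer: 3*sqrt(7775203237990)/139459 ≈ 59.983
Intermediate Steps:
f(D, l) = 2 + D/8 + l/8 + (-30 + D)/(8*(D + l)) (f(D, l) = 2 + ((D + l) + (-30 + D)/(l + D))/8 = 2 + ((D + l) + (-30 + D)/(D + l))/8 = 2 + (D + l + (-30 + D)/(D + l))/8 = 2 + (D/8 + l/8 + (-30 + D)/(8*(D + l))) = 2 + D/8 + l/8 + (-30 + D)/(8*(D + l)))
u = 17415 (u = -9 + 132**2 = -9 + 17424 = 17415)
z(y) = -2 + y**2
sqrt(1/(f(152, -151) + u) + z(-60)) = sqrt(1/((-30 + 152**2 + (-151)**2 + 16*(-151) + 17*152 + 2*152*(-151))/(8*(152 - 151)) + 17415) + (-2 + (-60)**2)) = sqrt(1/((1/8)*(-30 + 23104 + 22801 - 2416 + 2584 - 45904)/1 + 17415) + (-2 + 3600)) = sqrt(1/((1/8)*1*139 + 17415) + 3598) = sqrt(1/(139/8 + 17415) + 3598) = sqrt(1/(139459/8) + 3598) = sqrt(8/139459 + 3598) = sqrt(501773490/139459) = 3*sqrt(7775203237990)/139459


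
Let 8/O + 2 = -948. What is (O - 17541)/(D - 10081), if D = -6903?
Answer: 8331979/8067400 ≈ 1.0328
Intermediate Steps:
O = -4/475 (O = 8/(-2 - 948) = 8/(-950) = 8*(-1/950) = -4/475 ≈ -0.0084210)
(O - 17541)/(D - 10081) = (-4/475 - 17541)/(-6903 - 10081) = -8331979/475/(-16984) = -8331979/475*(-1/16984) = 8331979/8067400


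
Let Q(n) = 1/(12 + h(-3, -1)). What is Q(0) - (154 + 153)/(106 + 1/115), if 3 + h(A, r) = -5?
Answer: -129029/48764 ≈ -2.6460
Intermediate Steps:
h(A, r) = -8 (h(A, r) = -3 - 5 = -8)
Q(n) = ¼ (Q(n) = 1/(12 - 8) = 1/4 = ¼)
Q(0) - (154 + 153)/(106 + 1/115) = ¼ - (154 + 153)/(106 + 1/115) = ¼ - 307/(106 + 1/115) = ¼ - 307/12191/115 = ¼ - 307*115/12191 = ¼ - 1*35305/12191 = ¼ - 35305/12191 = -129029/48764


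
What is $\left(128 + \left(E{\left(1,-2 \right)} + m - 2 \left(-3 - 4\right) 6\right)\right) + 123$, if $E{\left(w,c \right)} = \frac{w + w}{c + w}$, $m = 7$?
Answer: $837$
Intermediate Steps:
$E{\left(w,c \right)} = \frac{2 w}{c + w}$
$\left(128 + \left(E{\left(1,-2 \right)} + m - 2 \left(-3 - 4\right) 6\right)\right) + 123 = \left(128 + \left(2 \cdot 1 \frac{1}{-2 + 1} + 7 - 2 \left(-3 - 4\right) 6\right)\right) + 123 = \left(128 + \left(2 \cdot 1 \frac{1}{-1} + 7 \left(-2\right) \left(-7\right) 6\right)\right) + 123 = \left(128 + \left(2 \cdot 1 \left(-1\right) + 7 \cdot 14 \cdot 6\right)\right) + 123 = \left(128 + \left(-2 + 7 \cdot 84\right)\right) + 123 = \left(128 + \left(-2 + 588\right)\right) + 123 = \left(128 + 586\right) + 123 = 714 + 123 = 837$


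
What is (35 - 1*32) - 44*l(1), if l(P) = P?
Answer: -41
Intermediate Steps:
(35 - 1*32) - 44*l(1) = (35 - 1*32) - 44*1 = (35 - 32) - 44 = 3 - 44 = -41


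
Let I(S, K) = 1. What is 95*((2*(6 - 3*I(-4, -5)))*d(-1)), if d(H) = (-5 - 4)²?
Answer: 46170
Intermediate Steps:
d(H) = 81 (d(H) = (-9)² = 81)
95*((2*(6 - 3*I(-4, -5)))*d(-1)) = 95*((2*(6 - 3*1))*81) = 95*((2*(6 - 3))*81) = 95*((2*3)*81) = 95*(6*81) = 95*486 = 46170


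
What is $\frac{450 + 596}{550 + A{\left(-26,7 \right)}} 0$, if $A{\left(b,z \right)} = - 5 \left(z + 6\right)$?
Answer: $0$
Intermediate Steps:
$A{\left(b,z \right)} = -30 - 5 z$ ($A{\left(b,z \right)} = - 5 \left(6 + z\right) = -30 - 5 z$)
$\frac{450 + 596}{550 + A{\left(-26,7 \right)}} 0 = \frac{450 + 596}{550 - 65} \cdot 0 = \frac{1046}{550 - 65} \cdot 0 = \frac{1046}{485} \cdot 0 = 0$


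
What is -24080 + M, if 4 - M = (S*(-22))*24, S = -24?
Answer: -36748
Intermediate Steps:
M = -12668 (M = 4 - (-24*(-22))*24 = 4 - 528*24 = 4 - 1*12672 = 4 - 12672 = -12668)
-24080 + M = -24080 - 12668 = -36748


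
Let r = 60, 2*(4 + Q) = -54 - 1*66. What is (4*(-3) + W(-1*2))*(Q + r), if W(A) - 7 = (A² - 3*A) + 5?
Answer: -40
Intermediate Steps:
W(A) = 12 + A² - 3*A (W(A) = 7 + ((A² - 3*A) + 5) = 7 + (5 + A² - 3*A) = 12 + A² - 3*A)
Q = -64 (Q = -4 + (-54 - 1*66)/2 = -4 + (-54 - 66)/2 = -4 + (½)*(-120) = -4 - 60 = -64)
(4*(-3) + W(-1*2))*(Q + r) = (4*(-3) + (12 + (-1*2)² - (-3)*2))*(-64 + 60) = (-12 + (12 + (-2)² - 3*(-2)))*(-4) = (-12 + (12 + 4 + 6))*(-4) = (-12 + 22)*(-4) = 10*(-4) = -40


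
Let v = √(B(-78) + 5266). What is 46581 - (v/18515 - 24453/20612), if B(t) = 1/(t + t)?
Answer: 960152025/20612 - √32038305/1444170 ≈ 46582.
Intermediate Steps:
B(t) = 1/(2*t)
v = √32038305/78 (v = √((½)/(-78) + 5266) = √((½)*(-1/78) + 5266) = √(-1/156 + 5266) = √(821495/156) = √32038305/78 ≈ 72.567)
46581 - (v/18515 - 24453/20612) = 46581 - ((√32038305/78)/18515 - 24453/20612) = 46581 - ((√32038305/78)*(1/18515) - 24453*1/20612) = 46581 - (√32038305/1444170 - 24453/20612) = 46581 - (-24453/20612 + √32038305/1444170) = 46581 + (24453/20612 - √32038305/1444170) = 960152025/20612 - √32038305/1444170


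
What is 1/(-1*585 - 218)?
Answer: -1/803 ≈ -0.0012453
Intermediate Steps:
1/(-1*585 - 218) = 1/(-585 - 218) = 1/(-803) = -1/803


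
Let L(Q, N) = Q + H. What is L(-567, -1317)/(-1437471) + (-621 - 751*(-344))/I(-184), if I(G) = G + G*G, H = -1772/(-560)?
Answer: 4322363780107/564696107640 ≈ 7.6543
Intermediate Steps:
H = 443/140 (H = -1772*(-1/560) = 443/140 ≈ 3.1643)
I(G) = G + G²
L(Q, N) = 443/140 + Q (L(Q, N) = Q + 443/140 = 443/140 + Q)
L(-567, -1317)/(-1437471) + (-621 - 751*(-344))/I(-184) = (443/140 - 567)/(-1437471) + (-621 - 751*(-344))/((-184*(1 - 184))) = -78937/140*(-1/1437471) + (-621 + 258344)/((-184*(-183))) = 78937/201245940 + 257723/33672 = 4322363780107/564696107640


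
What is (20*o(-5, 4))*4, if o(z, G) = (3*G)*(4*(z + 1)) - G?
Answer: -15680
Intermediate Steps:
o(z, G) = -G + 3*G*(4 + 4*z) (o(z, G) = (3*G)*(4*(1 + z)) - G = (3*G)*(4 + 4*z) - G = 3*G*(4 + 4*z) - G = -G + 3*G*(4 + 4*z))
(20*o(-5, 4))*4 = (20*(4*(11 + 12*(-5))))*4 = (20*(4*(11 - 60)))*4 = (20*(4*(-49)))*4 = (20*(-196))*4 = -3920*4 = -15680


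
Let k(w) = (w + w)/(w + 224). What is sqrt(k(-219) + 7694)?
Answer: 4*sqrt(11885)/5 ≈ 87.215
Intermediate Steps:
k(w) = 2*w/(224 + w) (k(w) = (2*w)/(224 + w) = 2*w/(224 + w))
sqrt(k(-219) + 7694) = sqrt(2*(-219)/(224 - 219) + 7694) = sqrt(2*(-219)/5 + 7694) = sqrt(2*(-219)*(1/5) + 7694) = sqrt(-438/5 + 7694) = sqrt(38032/5) = 4*sqrt(11885)/5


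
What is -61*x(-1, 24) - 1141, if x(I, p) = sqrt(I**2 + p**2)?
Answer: -1141 - 61*sqrt(577) ≈ -2606.3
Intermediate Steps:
-61*x(-1, 24) - 1141 = -61*sqrt((-1)**2 + 24**2) - 1141 = -61*sqrt(1 + 576) - 1141 = -61*sqrt(577) - 1141 = -1141 - 61*sqrt(577)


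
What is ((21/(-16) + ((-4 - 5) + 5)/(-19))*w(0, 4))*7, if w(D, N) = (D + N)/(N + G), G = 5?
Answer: -2345/684 ≈ -3.4284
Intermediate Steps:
w(D, N) = (D + N)/(5 + N) (w(D, N) = (D + N)/(N + 5) = (D + N)/(5 + N))
((21/(-16) + ((-4 - 5) + 5)/(-19))*w(0, 4))*7 = ((21/(-16) + ((-4 - 5) + 5)/(-19))*((0 + 4)/(5 + 4)))*7 = ((21*(-1/16) + (-9 + 5)*(-1/19))*(4/9))*7 = ((-21/16 - 4*(-1/19))*((⅑)*4))*7 = ((-21/16 + 4/19)*(4/9))*7 = -335/304*4/9*7 = -335/684*7 = -2345/684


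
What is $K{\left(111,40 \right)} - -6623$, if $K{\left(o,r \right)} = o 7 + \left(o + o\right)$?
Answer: $7622$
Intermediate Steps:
$K{\left(o,r \right)} = 9 o$ ($K{\left(o,r \right)} = 7 o + 2 o = 9 o$)
$K{\left(111,40 \right)} - -6623 = 9 \cdot 111 - -6623 = 999 + 6623 = 7622$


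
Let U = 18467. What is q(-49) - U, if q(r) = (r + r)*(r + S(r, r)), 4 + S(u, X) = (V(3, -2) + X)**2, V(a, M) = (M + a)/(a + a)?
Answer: -4445515/18 ≈ -2.4697e+5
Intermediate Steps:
V(a, M) = (M + a)/(2*a) (V(a, M) = (M + a)/((2*a)) = (M + a)*(1/(2*a)) = (M + a)/(2*a))
S(u, X) = -4 + (1/6 + X)**2 (S(u, X) = -4 + ((1/2)*(-2 + 3)/3 + X)**2 = -4 + ((1/2)*(1/3)*1 + X)**2 = -4 + (1/6 + X)**2)
q(r) = 2*r*(-4 + r + (1 + 6*r)**2/36) (q(r) = (r + r)*(r + (-4 + (1 + 6*r)**2/36)) = (2*r)*(-4 + r + (1 + 6*r)**2/36) = 2*r*(-4 + r + (1 + 6*r)**2/36))
q(-49) - U = (1/18)*(-49)*(-143 + 36*(-49)**2 + 48*(-49)) - 1*18467 = (1/18)*(-49)*(-143 + 36*2401 - 2352) - 18467 = (1/18)*(-49)*(-143 + 86436 - 2352) - 18467 = (1/18)*(-49)*83941 - 18467 = -4113109/18 - 18467 = -4445515/18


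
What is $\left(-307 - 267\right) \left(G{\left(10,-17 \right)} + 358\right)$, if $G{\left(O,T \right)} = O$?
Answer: $-211232$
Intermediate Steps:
$\left(-307 - 267\right) \left(G{\left(10,-17 \right)} + 358\right) = \left(-307 - 267\right) \left(10 + 358\right) = \left(-307 - 267\right) 368 = \left(-574\right) 368 = -211232$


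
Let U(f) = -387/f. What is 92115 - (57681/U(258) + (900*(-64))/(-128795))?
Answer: 3363315351/25759 ≈ 1.3057e+5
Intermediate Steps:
92115 - (57681/U(258) + (900*(-64))/(-128795)) = 92115 - (57681/((-387/258)) + (900*(-64))/(-128795)) = 92115 - (57681/((-387*1/258)) - 57600*(-1/128795)) = 92115 - (57681/(-3/2) + 11520/25759) = 92115 - (57681*(-2/3) + 11520/25759) = 92115 - (-38454 + 11520/25759) = 92115 - 1*(-990525066/25759) = 92115 + 990525066/25759 = 3363315351/25759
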